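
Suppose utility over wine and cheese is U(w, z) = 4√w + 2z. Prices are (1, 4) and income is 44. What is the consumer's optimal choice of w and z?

MU_w = 4/(2√w), MU_z = 2.
MRS = 4/(2√w) ÷ 2.
Tangency: set MRS = p_w/p_z = 1/4 = 0.25.
MRS depends only on w: 1/√w = 0.25 ⇒ √w = 1/0.25 = 4 ⇒ w* = 16.
From the budget, 4·z = 44 − 1·16 = 28, so z* = 7.

w* = 16, z* = 7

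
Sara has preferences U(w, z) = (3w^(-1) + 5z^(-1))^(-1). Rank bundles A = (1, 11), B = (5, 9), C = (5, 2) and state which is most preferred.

Bundle B

Evaluate utility at each bundle:
U(A) = 0.289.
U(B) = 0.865.
U(C) = 0.323.
Highest utility is B, so B ≻ C ≻ A.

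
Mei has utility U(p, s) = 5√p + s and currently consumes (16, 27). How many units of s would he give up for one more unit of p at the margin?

MU_p = 5/(2√p), MU_s = 1.
MRS = 5/(2√p) ÷ 1.
At (16, 27): MRS = 0.625.
That is, one extra unit of p is worth 0.625 units of s at the margin.

MRS = 0.625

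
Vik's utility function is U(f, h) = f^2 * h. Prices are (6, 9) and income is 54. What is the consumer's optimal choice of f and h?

MU_f = 2·f·h and MU_h = f^2.
MRS = MU_f/MU_h = (2/1)·h/f.
Tangency: set MRS = p_f/p_h = 6/9 = 2/3.
So (2/1)·h/f = 2/3, i.e. h = (1/3)·f.
Substitute into the budget 6·f + 9·h = 54: 9·f = 54, so f* = 6.
Then h* = (1/3)·6 = 2.

f* = 6, h* = 2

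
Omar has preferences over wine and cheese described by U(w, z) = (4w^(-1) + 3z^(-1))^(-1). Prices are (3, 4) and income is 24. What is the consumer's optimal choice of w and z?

For CES with ρ = -1, MRS = (4/3)·(z/w)^2.
Tangency: set MRS = p_w/p_z = 3/4 = 0.75.
So (z/w)^2 = 9/16; taking the square root, z/w = 0.75, i.e. z = 0.75·w.
Substitute into the budget 3·w + 4·z = 24: 6·w = 24, so w* = 4 and z* = 0.75·4 = 3.

w* = 4, z* = 3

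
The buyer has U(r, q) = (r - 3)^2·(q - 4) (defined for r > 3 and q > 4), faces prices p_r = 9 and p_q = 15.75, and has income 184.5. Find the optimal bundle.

MU_r = 2·(r−3)·(q−4), MU_q = (r−3)^2.
MRS = (2/1)·(q−4)/(r−3).
Tangency: set MRS = p_r/p_q = 9/15.75 = 4/7.
So (2/1)·(q − 4)/(r − 3) = 4/7, i.e. (q − 4) = (2/7)·(r − 3).
Rewrite the budget in excess-of-subsistence terms: 9·(r − 3) + 15.75·(q − 4) = 184.5 − 9·3 − 15.75·4 = 94.5.
Substituting, 13.5·(r − 3) = 94.5, so r − 3 = 7 and r* = 10.
Then q − 4 = (2/7)·7 = 2, so q* = 6.

r* = 10, q* = 6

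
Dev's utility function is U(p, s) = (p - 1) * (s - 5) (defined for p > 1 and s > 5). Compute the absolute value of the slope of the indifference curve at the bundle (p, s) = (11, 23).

MU_p = (s−5), MU_s = (p−1).
MRS = (s−5)/(p−1).
At (11, 23): MRS = 1.8.
So at (11, 23) the consumer would give up 1.8 units of s for one more unit of p.

MRS = 1.8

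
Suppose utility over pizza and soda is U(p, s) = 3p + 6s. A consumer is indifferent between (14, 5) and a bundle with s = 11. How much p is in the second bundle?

U(14, 5) = 72.
Set U(p, 11) = 72 and solve.
3p + 6·11 = 72 ⇒ 3p = 6 ⇒ p = 2.
Check: U(2, 11) = 72.

p = 2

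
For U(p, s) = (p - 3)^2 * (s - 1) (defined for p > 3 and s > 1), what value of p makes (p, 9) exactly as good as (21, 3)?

U(21, 3) = 648.
Set U(p, 9) = 648 and solve.
With s = 9: (9 − 1) = 8, so (p − 3)^2 = 648/8 = 81.
Taking the square root (with p > 3): p − 3 = 9, so p = 12.
Check: U(12, 9) = 648.

p = 12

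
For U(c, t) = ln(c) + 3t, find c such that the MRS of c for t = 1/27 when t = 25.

c = 9

MU_c = 1/c, MU_t = 3.
MRS = 1/c ÷ 3.
MRS depends only on c: (1/3)/c = 1/27 ⇒ c = (1/3)/(1/27) = 9.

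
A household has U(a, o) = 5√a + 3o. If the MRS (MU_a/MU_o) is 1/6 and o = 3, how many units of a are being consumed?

a = 25

MU_a = 5/(2√a), MU_o = 3.
MRS = 5/(2√a) ÷ 3.
MRS depends only on a: (5/6)/√a = 1/6 ⇒ √a = (5/6)/(1/6) = 5 ⇒ a = 25.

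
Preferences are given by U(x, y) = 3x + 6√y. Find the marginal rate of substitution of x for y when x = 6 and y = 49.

MU_x = 3, MU_y = 6/(2√y).
MRS = 3 ÷ (6/(2√y)).
At (6, 49): MRS = 7.
The indifference curve has slope −7 at this bundle.

MRS = 7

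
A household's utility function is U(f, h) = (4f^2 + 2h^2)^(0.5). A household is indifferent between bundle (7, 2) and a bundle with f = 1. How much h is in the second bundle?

U depends on (f, h) only through S = 4f^2 + 2h^2, so equal utility means equal S. At (7, 2): S = 204.
With f = 1: 4·1^2 = 4, so 2h^2 = 204 − 4 = 200, i.e. h^2 = 100.
Hence h = √100 = 10.
Check: U(1, 10) = 14.2829.

h = 10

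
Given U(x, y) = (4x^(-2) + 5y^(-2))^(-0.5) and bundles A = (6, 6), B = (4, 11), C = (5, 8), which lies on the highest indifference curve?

Evaluate utility at each bundle:
U(A) = 2.000.
U(B) = 1.853.
U(C) = 2.049.
Highest utility is C, so C ≻ A ≻ B.

Bundle C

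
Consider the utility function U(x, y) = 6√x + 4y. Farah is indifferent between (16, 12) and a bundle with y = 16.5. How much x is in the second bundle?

U(16, 12) = 72.
Set U(x, 16.5) = 72 and solve.
With y = 16.5: 6√x = 72 − 4·16.5 = 6, so √x = 1 and x = 1.
Check: U(1, 16.5) = 72.

x = 1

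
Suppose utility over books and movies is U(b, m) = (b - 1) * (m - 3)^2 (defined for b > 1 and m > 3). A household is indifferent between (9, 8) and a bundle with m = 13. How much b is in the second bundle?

b = 3

U(9, 8) = 200.
Set U(b, 13) = 200 and solve.
With m = 13: (13 − 3)^2 = 100, so (b − 1) = 200/100 = 2.
So b = 1 + 2 = 3.
Check: U(3, 13) = 200.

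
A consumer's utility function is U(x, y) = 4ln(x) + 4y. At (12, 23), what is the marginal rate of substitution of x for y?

MU_x = 4/x, MU_y = 4.
MRS = 4/x ÷ 4.
At (12, 23): MRS = 1/12.
The indifference curve has slope −1/12 at this bundle.

MRS = 1/12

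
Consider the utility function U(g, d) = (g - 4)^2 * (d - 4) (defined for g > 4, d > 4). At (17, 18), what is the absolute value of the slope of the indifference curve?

MU_g = 2·(g−4)·(d−4), MU_d = (g−4)^2.
MRS = (2/1)·(d−4)/(g−4).
At (17, 18): MRS = 28/13.
The indifference curve has slope −28/13 at this bundle.

MRS = 28/13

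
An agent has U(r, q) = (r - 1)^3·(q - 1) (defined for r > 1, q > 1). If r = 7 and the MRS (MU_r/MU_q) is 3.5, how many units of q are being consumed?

q = 8

MU_r = 3·(r−1)^2·(q−1), MU_q = (r−1)^3.
MRS = (3/1)·(q−1)/(r−1).
Substitute r = 7: MRS = (q − 1)/2. Setting this equal to 3.5 gives q − 1 = 3.5·2 = 7, so q = 8.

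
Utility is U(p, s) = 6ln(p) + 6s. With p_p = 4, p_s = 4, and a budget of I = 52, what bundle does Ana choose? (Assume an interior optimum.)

p* = 1, s* = 12

MU_p = 6/p, MU_s = 6.
MRS = 6/p ÷ 6.
Tangency: set MRS = p_p/p_s = 4/4 = 1.
MRS depends only on p: 1/p = 1 ⇒ p* = 1/1 = 1.
From the budget, 4·s = 52 − 4·1 = 48, so s* = 12.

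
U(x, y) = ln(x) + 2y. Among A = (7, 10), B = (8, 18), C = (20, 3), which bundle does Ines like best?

Bundle B

Evaluate utility at each bundle:
U(A) = 21.946.
U(B) = 38.079.
U(C) = 8.996.
Highest utility is B, so B ≻ A ≻ C.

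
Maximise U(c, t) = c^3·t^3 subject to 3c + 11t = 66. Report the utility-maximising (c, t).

MU_c = 3·c^2·t^3 and MU_t = 3·c^3·t^2.
MRS = MU_c/MU_t = t/c.
Tangency: set MRS = p_c/p_t = 3/11.
So t/c = 3/11, i.e. t = (3/11)·c.
Substitute into the budget 3·c + 11·t = 66: 6·c = 66, so c* = 11.
Then t* = (3/11)·11 = 3.

c* = 11, t* = 3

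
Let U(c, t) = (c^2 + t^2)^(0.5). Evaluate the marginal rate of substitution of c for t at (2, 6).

For CES with ρ = 2, MRS = (t/c)^(-1).
At (2, 6): MRS = 1/3.
The indifference curve has slope −1/3 at this bundle.

MRS = 1/3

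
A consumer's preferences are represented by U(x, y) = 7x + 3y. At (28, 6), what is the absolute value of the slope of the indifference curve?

MRS = 7/3

MU_x = 7, MU_y = 3, so MRS = 7/3 at every bundle.
At (28, 6): MRS = 7/3.
That is, one extra unit of x is worth 7/3 units of y at the margin.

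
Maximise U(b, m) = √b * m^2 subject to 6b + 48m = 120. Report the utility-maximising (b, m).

b* = 4, m* = 2

MU_b = 0.5·b^(-0.5)·m^2 and MU_m = 2·√b·m.
MRS = MU_b/MU_m = (0.25)·m/b.
Tangency: set MRS = p_b/p_m = 6/48 = 0.125.
So (0.25)·m/b = 0.125, i.e. m = 0.5·b.
Substitute into the budget 6·b + 48·m = 120: 30·b = 120, so b* = 4.
Then m* = 0.5·4 = 2.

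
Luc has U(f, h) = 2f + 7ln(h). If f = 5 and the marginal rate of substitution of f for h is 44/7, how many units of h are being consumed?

h = 22

MU_f = 2, MU_h = 7/h.
MRS = 2 ÷ (7/h).
MRS depends only on h: (2/7)·h = 44/7 ⇒ h = (44/7)/(2/7) = 22.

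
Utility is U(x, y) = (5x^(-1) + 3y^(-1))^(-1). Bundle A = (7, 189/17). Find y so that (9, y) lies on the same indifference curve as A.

y = 7

U depends on (x, y) only through S = 5x^(-1) + 3y^(-1), so equal utility means equal S. At (7, 189/17): S = 62/63.
With x = 9: 5·9^(-1) = 5/9, so 3y^(-1) = 62/63 − 5/9 = 3/7, i.e. y^(-1) = 1/7.
Hence y = 1/(1/7) = 7.
Check: U(9, 7) = 1.0161.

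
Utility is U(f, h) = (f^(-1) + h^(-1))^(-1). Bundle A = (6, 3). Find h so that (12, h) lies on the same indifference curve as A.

U depends on (f, h) only through S = f^(-1) + h^(-1), so equal utility means equal S. At (6, 3): S = 0.5.
With f = 12: 12^(-1) = 1/12, so h^(-1) = 0.5 − 1/12 = 5/12.
Hence h = 1/(5/12) = 2.4.
Check: U(12, 2.4) = 2.

h = 2.4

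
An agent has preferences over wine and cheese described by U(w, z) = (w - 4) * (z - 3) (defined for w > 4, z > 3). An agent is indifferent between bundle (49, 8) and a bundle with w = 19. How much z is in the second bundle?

z = 18

U(49, 8) = 225.
Set U(19, z) = 225 and solve.
With w = 19: (19 − 4) = 15, so (z − 3) = 225/15 = 15.
So z = 3 + 15 = 18.
Check: U(19, 18) = 225.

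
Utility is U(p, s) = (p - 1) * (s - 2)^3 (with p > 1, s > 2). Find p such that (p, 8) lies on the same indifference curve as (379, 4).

U(379, 4) = 3024.
Set U(p, 8) = 3024 and solve.
With s = 8: (8 − 2)^3 = 216, so (p − 1) = 3024/216 = 14.
So p = 1 + 14 = 15.
Check: U(15, 8) = 3024.

p = 15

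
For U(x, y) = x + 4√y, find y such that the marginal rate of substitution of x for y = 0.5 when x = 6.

y = 1

MU_x = 1, MU_y = 4/(2√y).
MRS = 1 ÷ (4/(2√y)).
MRS depends only on y: 0.5·√y = 0.5 ⇒ √y = 0.5/0.5 = 1 ⇒ y = 1.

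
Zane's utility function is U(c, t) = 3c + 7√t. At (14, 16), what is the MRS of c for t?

MU_c = 3, MU_t = 7/(2√t).
MRS = 3 ÷ (7/(2√t)).
At (14, 16): MRS = 24/7.
The indifference curve has slope −24/7 at this bundle.

MRS = 24/7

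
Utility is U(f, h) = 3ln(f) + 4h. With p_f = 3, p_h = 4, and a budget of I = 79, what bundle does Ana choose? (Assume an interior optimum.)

f* = 1, h* = 19

MU_f = 3/f, MU_h = 4.
MRS = 3/f ÷ 4.
Tangency: set MRS = p_f/p_h = 3/4 = 0.75.
MRS depends only on f: 0.75/f = 0.75 ⇒ f* = 0.75/0.75 = 1.
From the budget, 4·h = 79 − 3·1 = 76, so h* = 19.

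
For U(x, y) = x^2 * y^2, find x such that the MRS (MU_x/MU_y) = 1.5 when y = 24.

MU_x = 2·x·y^2 and MU_y = 2·x^2·y.
MRS = MU_x/MU_y = y/x.
Substitute y = 24: MRS = 24/x. Setting 24/x = 1.5 gives x = 24/1.5 = 16.

x = 16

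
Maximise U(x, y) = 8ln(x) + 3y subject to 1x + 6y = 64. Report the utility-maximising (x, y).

x* = 16, y* = 8

MU_x = 8/x, MU_y = 3.
MRS = 8/x ÷ 3.
Tangency: set MRS = p_x/p_y = 1/6.
MRS depends only on x: (8/3)/x = 1/6 ⇒ x* = (8/3)/(1/6) = 16.
From the budget, 6·y = 64 − 1·16 = 48, so y* = 8.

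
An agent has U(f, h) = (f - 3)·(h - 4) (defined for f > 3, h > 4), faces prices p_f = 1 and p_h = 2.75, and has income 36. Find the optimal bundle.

MU_f = (h−4), MU_h = (f−3).
MRS = (h−4)/(f−3).
Tangency: set MRS = p_f/p_h = 1/2.75 = 4/11.
So (h − 4)/(f − 3) = 4/11, i.e. (h − 4) = (4/11)·(f − 3).
Rewrite the budget in excess-of-subsistence terms: 1·(f − 3) + 2.75·(h − 4) = 36 − 1·3 − 2.75·4 = 22.
Substituting, 2·(f − 3) = 22, so f − 3 = 11 and f* = 14.
Then h − 4 = (4/11)·11 = 4, so h* = 8.

f* = 14, h* = 8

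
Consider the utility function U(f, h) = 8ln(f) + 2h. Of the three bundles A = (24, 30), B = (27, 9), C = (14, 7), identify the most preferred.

Bundle A

Evaluate utility at each bundle:
U(A) = 85.424.
U(B) = 44.367.
U(C) = 35.112.
Highest utility is A, so A ≻ B ≻ C.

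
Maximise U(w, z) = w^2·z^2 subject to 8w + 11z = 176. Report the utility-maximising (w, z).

MU_w = 2·w·z^2 and MU_z = 2·w^2·z.
MRS = MU_w/MU_z = z/w.
Tangency: set MRS = p_w/p_z = 8/11.
So z/w = 8/11, i.e. z = (8/11)·w.
Substitute into the budget 8·w + 11·z = 176: 16·w = 176, so w* = 11.
Then z* = (8/11)·11 = 8.

w* = 11, z* = 8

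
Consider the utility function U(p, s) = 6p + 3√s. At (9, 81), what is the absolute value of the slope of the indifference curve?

MRS = 36

MU_p = 6, MU_s = 3/(2√s).
MRS = 6 ÷ (3/(2√s)).
At (9, 81): MRS = 36.
The indifference curve has slope −36 at this bundle.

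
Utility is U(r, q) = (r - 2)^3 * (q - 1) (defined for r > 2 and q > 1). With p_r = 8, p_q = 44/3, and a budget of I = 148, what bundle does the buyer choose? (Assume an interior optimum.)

r* = 13, q* = 3

MU_r = 3·(r−2)^2·(q−1), MU_q = (r−2)^3.
MRS = (3/1)·(q−1)/(r−2).
Tangency: set MRS = p_r/p_q = 8/(44/3) = 6/11.
So (3/1)·(q − 1)/(r − 2) = 6/11, i.e. (q − 1) = (2/11)·(r − 2).
Rewrite the budget in excess-of-subsistence terms: 8·(r − 2) + (44/3)·(q − 1) = 148 − 8·2 − (44/3)·1 = 352/3.
Substituting, (32/3)·(r − 2) = 352/3, so r − 2 = 11 and r* = 13.
Then q − 1 = (2/11)·11 = 2, so q* = 3.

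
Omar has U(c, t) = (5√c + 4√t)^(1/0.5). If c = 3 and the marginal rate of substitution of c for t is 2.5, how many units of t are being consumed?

For CES with ρ = 0.5, MRS = (5/4)·√(t/c).
Setting (5/4)·√(t/3) = 2.5 gives √(t/3) = 2, so t/3 = 4 and t = 12.

t = 12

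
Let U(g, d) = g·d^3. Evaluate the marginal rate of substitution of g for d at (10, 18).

MRS = 0.6

MU_g = d^3 and MU_d = 3·g·d^2.
MRS = MU_g/MU_d = (1/3)·d/g.
At (10, 18): MRS = 0.6.
That is, one extra unit of g is worth 0.6 units of d at the margin.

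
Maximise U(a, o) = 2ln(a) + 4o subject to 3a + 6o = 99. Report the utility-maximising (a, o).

a* = 1, o* = 16

MU_a = 2/a, MU_o = 4.
MRS = 2/a ÷ 4.
Tangency: set MRS = p_a/p_o = 3/6 = 0.5.
MRS depends only on a: 0.5/a = 0.5 ⇒ a* = 0.5/0.5 = 1.
From the budget, 6·o = 99 − 3·1 = 96, so o* = 16.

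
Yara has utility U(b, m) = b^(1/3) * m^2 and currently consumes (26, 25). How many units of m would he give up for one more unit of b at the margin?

MU_b = 1/3·b^(-2/3)·m^2 and MU_m = 2·b^(1/3)·m.
MRS = MU_b/MU_m = (1/6)·m/b.
At (26, 25): MRS = 25/156.
That is, one extra unit of b is worth 25/156 units of m at the margin.

MRS = 25/156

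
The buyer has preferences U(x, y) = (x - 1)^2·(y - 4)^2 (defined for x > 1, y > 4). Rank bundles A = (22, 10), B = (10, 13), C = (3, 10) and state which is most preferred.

Evaluate utility at each bundle:
U(A) = 15876.
U(B) = 6561.
U(C) = 144.
Highest utility is A, so A ≻ B ≻ C.

Bundle A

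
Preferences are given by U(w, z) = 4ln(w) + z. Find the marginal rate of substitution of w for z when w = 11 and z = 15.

MU_w = 4/w, MU_z = 1.
MRS = 4/w ÷ 1.
At (11, 15): MRS = 4/11.
The indifference curve has slope −4/11 at this bundle.

MRS = 4/11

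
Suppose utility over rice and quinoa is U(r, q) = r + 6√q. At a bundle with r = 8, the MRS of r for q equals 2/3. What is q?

MU_r = 1, MU_q = 6/(2√q).
MRS = 1 ÷ (6/(2√q)).
MRS depends only on q: (1/3)·√q = 2/3 ⇒ √q = (2/3)/(1/3) = 2 ⇒ q = 4.

q = 4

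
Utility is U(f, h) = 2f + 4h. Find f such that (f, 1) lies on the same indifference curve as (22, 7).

f = 34

U(22, 7) = 72.
Set U(f, 1) = 72 and solve.
2f + 4·1 = 72 ⇒ 2f = 68 ⇒ f = 34.
Check: U(34, 1) = 72.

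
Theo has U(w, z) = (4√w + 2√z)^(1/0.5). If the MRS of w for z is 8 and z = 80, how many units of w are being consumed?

For CES with ρ = 0.5, MRS = (4/2)·√(z/w).
Setting (4/2)·√(80/w) = 8 gives √(80/w) = 4, so 80/w = 16 and w = 5.

w = 5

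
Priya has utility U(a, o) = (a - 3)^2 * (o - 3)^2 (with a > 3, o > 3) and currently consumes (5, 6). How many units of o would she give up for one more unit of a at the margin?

MRS = 1.5

MU_a = 2·(a−3)·(o−3)^2, MU_o = 2·(a−3)^2·(o−3).
MRS = (o−3)/(a−3).
At (5, 6): MRS = 1.5.
So at (5, 6) the consumer would give up 1.5 units of o for one more unit of a.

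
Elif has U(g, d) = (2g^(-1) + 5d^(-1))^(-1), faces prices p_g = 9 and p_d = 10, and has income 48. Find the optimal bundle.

g* = 2, d* = 3

For CES with ρ = -1, MRS = (2/5)·(d/g)^2.
Tangency: set MRS = p_g/p_d = 9/10 = 0.9.
So (d/g)^2 = 2.25; taking the square root, d/g = 1.5, i.e. d = 1.5·g.
Substitute into the budget 9·g + 10·d = 48: 24·g = 48, so g* = 2 and d* = 1.5·2 = 3.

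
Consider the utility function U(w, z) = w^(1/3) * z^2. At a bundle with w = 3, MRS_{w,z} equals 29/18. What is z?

MU_w = 1/3·w^(-2/3)·z^2 and MU_z = 2·w^(1/3)·z.
MRS = MU_w/MU_z = (1/6)·z/w.
Substitute w = 3: MRS = z/18. Setting z/18 = 29/18 gives z = (29/18)·18 = 29.

z = 29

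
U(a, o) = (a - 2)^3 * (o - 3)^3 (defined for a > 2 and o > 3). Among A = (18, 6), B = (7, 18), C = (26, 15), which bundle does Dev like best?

Bundle C

Evaluate utility at each bundle:
U(A) = 110592.
U(B) = 421875.
U(C) = 23887872.
Highest utility is C, so C ≻ B ≻ A.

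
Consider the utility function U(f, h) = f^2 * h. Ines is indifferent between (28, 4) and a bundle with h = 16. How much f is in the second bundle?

f = 14

U(28, 4) = 3136.
Set U(f, 16) = 3136 and solve.
With h = 16: f^2 = 3136/16 = 196; taking the square root, f = 14.
Check: U(14, 16) = 3136.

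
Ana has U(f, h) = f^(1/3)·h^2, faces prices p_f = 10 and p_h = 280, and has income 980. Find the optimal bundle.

MU_f = 1/3·f^(-2/3)·h^2 and MU_h = 2·f^(1/3)·h.
MRS = MU_f/MU_h = (1/6)·h/f.
Tangency: set MRS = p_f/p_h = 10/280 = 1/28.
So (1/6)·h/f = 1/28, i.e. h = (3/14)·f.
Substitute into the budget 10·f + 280·h = 980: 70·f = 980, so f* = 14.
Then h* = (3/14)·14 = 3.

f* = 14, h* = 3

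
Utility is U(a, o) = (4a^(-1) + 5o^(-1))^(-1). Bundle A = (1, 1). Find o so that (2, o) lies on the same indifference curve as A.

U depends on (a, o) only through S = 4a^(-1) + 5o^(-1), so equal utility means equal S. At (1, 1): S = 9.
With a = 2: 4·2^(-1) = 2, so 5o^(-1) = 9 − 2 = 7, i.e. o^(-1) = 1.4.
Hence o = 1/1.4 = 5/7.
Check: U(2, 5/7) = 0.1111.

o = 5/7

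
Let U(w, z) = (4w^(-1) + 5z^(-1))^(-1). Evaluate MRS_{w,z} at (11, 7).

For CES with ρ = -1, MRS = (4/5)·(z/w)^2.
At (11, 7): MRS = 196/605.
That is, one extra unit of w is worth 196/605 units of z at the margin.

MRS = 196/605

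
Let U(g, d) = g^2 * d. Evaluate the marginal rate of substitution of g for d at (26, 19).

MRS = 19/13

MU_g = 2·g·d and MU_d = g^2.
MRS = MU_g/MU_d = (2/1)·d/g.
At (26, 19): MRS = 19/13.
That is, one extra unit of g is worth 19/13 units of d at the margin.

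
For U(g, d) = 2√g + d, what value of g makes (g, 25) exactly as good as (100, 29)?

U(100, 29) = 49.
Set U(g, 25) = 49 and solve.
With d = 25: 2√g = 49 − 25 = 24, so √g = 12 and g = 144.
Check: U(144, 25) = 49.

g = 144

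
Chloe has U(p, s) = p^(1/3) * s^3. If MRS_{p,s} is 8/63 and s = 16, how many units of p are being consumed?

MU_p = 1/3·p^(-2/3)·s^3 and MU_s = 3·p^(1/3)·s^2.
MRS = MU_p/MU_s = (1/9)·s/p.
Substitute s = 16: MRS = (16/9)/p. Setting (16/9)/p = 8/63 gives p = (16/9)/(8/63) = 14.

p = 14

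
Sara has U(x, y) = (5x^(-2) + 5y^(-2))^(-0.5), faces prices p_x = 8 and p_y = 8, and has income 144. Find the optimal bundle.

For CES with ρ = -2, MRS = (y/x)^3.
Tangency: set MRS = p_x/p_y = 8/8 = 1.
So (y/x)^3 = 1; taking the cube root, y/x = 1, i.e. y = x.
Substitute into the budget 8·x + 8·y = 144: 16·x = 144, so x* = 9 and y* = 9.

x* = 9, y* = 9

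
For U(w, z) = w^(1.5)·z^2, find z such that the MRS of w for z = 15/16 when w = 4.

MU_w = 1.5·√w·z^2 and MU_z = 2·w^(1.5)·z.
MRS = MU_w/MU_z = (0.75)·z/w.
Substitute w = 4: MRS = z/(16/3). Setting z/(16/3) = 15/16 gives z = (15/16)·(16/3) = 5.

z = 5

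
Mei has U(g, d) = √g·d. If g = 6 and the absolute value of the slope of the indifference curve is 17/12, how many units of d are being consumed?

d = 17

MU_g = 0.5·g^(-0.5)·d and MU_d = √g.
MRS = MU_g/MU_d = (0.5)·d/g.
Substitute g = 6: MRS = d/12. Setting d/12 = 17/12 gives d = (17/12)·12 = 17.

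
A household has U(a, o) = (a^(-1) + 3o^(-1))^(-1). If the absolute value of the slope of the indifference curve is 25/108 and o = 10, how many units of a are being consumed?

For CES with ρ = -1, MRS = (1/3)·(o/a)^2.
Setting (1/3)·(10/a)^2 = 25/108 gives (10/a)^2 = 25/36, so 10/a = 5/6 and a = 12.

a = 12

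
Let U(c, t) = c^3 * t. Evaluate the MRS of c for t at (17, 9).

MU_c = 3·c^2·t and MU_t = c^3.
MRS = MU_c/MU_t = (3/1)·t/c.
At (17, 9): MRS = 27/17.
That is, one extra unit of c is worth 27/17 units of t at the margin.

MRS = 27/17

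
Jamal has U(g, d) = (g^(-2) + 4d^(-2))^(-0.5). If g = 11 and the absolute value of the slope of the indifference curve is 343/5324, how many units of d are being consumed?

d = 7

For CES with ρ = -2, MRS = (1/4)·(d/g)^3.
Setting (1/4)·(d/11)^3 = 343/5324 gives (d/11)^3 = 343/1331, so d/11 = 7/11 and d = 7.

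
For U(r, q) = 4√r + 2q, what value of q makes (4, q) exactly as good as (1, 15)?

q = 13

U(1, 15) = 34.
Set U(4, q) = 34 and solve.
With r = 4: √4 = 2, so 2q = 34 − 4·2 = 26 and q = 13.
Check: U(4, 13) = 34.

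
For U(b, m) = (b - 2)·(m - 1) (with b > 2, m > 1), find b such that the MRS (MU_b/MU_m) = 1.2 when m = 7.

b = 7

MU_b = (m−1), MU_m = (b−2).
MRS = (m−1)/(b−2).
Substitute m = 7: MRS = 6/(b − 2). Setting this equal to 1.2 gives b − 2 = 6/1.2 = 5, so b = 7.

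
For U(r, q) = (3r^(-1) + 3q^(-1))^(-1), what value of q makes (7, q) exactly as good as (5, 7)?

q = 5

U depends on (r, q) only through S = 3r^(-1) + 3q^(-1), so equal utility means equal S. At (5, 7): S = 36/35.
With r = 7: 3·7^(-1) = 3/7, so 3q^(-1) = 36/35 − 3/7 = 0.6, i.e. q^(-1) = 0.2.
Hence q = 1/0.2 = 5.
Check: U(7, 5) = 0.9722.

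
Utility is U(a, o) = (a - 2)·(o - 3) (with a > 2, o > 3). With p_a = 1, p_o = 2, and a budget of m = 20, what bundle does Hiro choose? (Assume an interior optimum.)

MU_a = (o−3), MU_o = (a−2).
MRS = (o−3)/(a−2).
Tangency: set MRS = p_a/p_o = 1/2 = 0.5.
So (o − 3)/(a − 2) = 0.5, i.e. (o − 3) = 0.5·(a − 2).
Rewrite the budget in excess-of-subsistence terms: 1·(a − 2) + 2·(o − 3) = 20 − 1·2 − 2·3 = 12.
Substituting, 2·(a − 2) = 12, so a − 2 = 6 and a* = 8.
Then o − 3 = 0.5·6 = 3, so o* = 6.

a* = 8, o* = 6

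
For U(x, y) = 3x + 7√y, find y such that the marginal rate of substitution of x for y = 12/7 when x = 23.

y = 4

MU_x = 3, MU_y = 7/(2√y).
MRS = 3 ÷ (7/(2√y)).
MRS depends only on y: (6/7)·√y = 12/7 ⇒ √y = (12/7)/(6/7) = 2 ⇒ y = 4.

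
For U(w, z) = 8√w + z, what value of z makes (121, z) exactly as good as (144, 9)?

z = 17

U(144, 9) = 105.
Set U(121, z) = 105 and solve.
With w = 121: √121 = 11, so z = 105 − 8·11 = 17.
Check: U(121, 17) = 105.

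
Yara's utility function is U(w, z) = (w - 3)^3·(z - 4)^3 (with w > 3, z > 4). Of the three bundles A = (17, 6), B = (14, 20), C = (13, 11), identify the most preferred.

Evaluate utility at each bundle:
U(A) = 21952.
U(B) = 5451776.
U(C) = 343000.
Highest utility is B, so B ≻ C ≻ A.

Bundle B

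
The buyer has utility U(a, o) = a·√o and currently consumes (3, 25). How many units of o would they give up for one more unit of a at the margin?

MRS = 50/3

MU_a = √o and MU_o = 0.5·a·o^(-0.5).
MRS = MU_a/MU_o = (2)·o/a.
At (3, 25): MRS = 50/3.
So at (3, 25) the consumer would give up 50/3 units of o for one more unit of a.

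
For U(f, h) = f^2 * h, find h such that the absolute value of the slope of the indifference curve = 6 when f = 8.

h = 24

MU_f = 2·f·h and MU_h = f^2.
MRS = MU_f/MU_h = (2/1)·h/f.
Substitute f = 8: MRS = h/4. Setting h/4 = 6 gives h = 6·4 = 24.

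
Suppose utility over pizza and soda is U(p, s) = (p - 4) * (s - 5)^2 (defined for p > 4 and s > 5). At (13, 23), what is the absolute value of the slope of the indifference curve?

MU_p = (s−5)^2, MU_s = 2·(p−4)·(s−5).
MRS = (1/2)·(s−5)/(p−4).
At (13, 23): MRS = 1.
The indifference curve has slope −1 at this bundle.

MRS = 1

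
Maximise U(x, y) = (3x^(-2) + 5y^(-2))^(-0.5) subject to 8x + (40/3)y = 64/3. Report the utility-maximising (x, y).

x* = 1, y* = 1

For CES with ρ = -2, MRS = (3/5)·(y/x)^3.
Tangency: set MRS = p_x/p_y = 8/(40/3) = 0.6.
So (y/x)^3 = 1; taking the cube root, y/x = 1, i.e. y = x.
Substitute into the budget 8·x + (40/3)·y = 64/3: (64/3)·x = 64/3, so x* = 1 and y* = 1.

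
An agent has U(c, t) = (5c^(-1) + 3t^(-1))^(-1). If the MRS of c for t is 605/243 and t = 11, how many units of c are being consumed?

For CES with ρ = -1, MRS = (5/3)·(t/c)^2.
Setting (5/3)·(11/c)^2 = 605/243 gives (11/c)^2 = 121/81, so 11/c = 11/9 and c = 9.

c = 9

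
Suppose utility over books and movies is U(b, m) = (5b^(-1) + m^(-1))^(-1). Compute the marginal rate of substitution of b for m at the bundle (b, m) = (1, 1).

MRS = 5

For CES with ρ = -1, MRS = (5/1)·(m/b)^2.
At (1, 1): MRS = 5.
So at (1, 1) the consumer would give up 5 units of m for one more unit of b.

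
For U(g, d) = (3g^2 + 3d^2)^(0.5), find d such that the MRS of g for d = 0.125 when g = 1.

For CES with ρ = 2, MRS = (d/g)^(-1).
Setting (d/1)^(-1) = 0.125 gives d/1 = 8 and d = 8.

d = 8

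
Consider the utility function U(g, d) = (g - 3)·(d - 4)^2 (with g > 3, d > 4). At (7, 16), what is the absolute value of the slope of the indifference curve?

MRS = 1.5

MU_g = (d−4)^2, MU_d = 2·(g−3)·(d−4).
MRS = (1/2)·(d−4)/(g−3).
At (7, 16): MRS = 1.5.
The indifference curve has slope −1.5 at this bundle.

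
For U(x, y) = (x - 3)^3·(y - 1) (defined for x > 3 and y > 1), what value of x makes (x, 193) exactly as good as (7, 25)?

U(7, 25) = 1536.
Set U(x, 193) = 1536 and solve.
With y = 193: (193 − 1) = 192, so (x − 3)^3 = 1536/192 = 8.
Taking the cube root (with x > 3): x − 3 = 2, so x = 5.
Check: U(5, 193) = 1536.

x = 5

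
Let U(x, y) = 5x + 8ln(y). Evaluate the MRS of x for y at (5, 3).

MU_x = 5, MU_y = 8/y.
MRS = 5 ÷ (8/y).
At (5, 3): MRS = 1.875.
So at (5, 3) the consumer would give up 1.875 units of y for one more unit of x.

MRS = 1.875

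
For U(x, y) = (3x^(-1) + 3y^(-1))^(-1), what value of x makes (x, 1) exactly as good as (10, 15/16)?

x = 6

U depends on (x, y) only through S = 3x^(-1) + 3y^(-1), so equal utility means equal S. At (10, 15/16): S = 3.5.
With y = 1: 3·1^(-1) = 3, so 3x^(-1) = 3.5 − 3 = 0.5, i.e. x^(-1) = 1/6.
Hence x = 1/(1/6) = 6.
Check: U(6, 1) = 0.2857.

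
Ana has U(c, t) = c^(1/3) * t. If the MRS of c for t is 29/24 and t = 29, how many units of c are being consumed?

MU_c = 1/3·c^(-2/3)·t and MU_t = c^(1/3).
MRS = MU_c/MU_t = (1/3)·t/c.
Substitute t = 29: MRS = (29/3)/c. Setting (29/3)/c = 29/24 gives c = (29/3)/(29/24) = 8.

c = 8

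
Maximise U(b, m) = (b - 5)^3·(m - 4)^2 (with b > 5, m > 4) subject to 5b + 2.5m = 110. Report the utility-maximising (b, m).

MU_b = 3·(b−5)^2·(m−4)^2, MU_m = 2·(b−5)^3·(m−4).
MRS = (3/2)·(m−4)/(b−5).
Tangency: set MRS = p_b/p_m = 5/2.5 = 2.
So (3/2)·(m − 4)/(b − 5) = 2, i.e. (m − 4) = (4/3)·(b − 5).
Rewrite the budget in excess-of-subsistence terms: 5·(b − 5) + 2.5·(m − 4) = 110 − 5·5 − 2.5·4 = 75.
Substituting, (25/3)·(b − 5) = 75, so b − 5 = 9 and b* = 14.
Then m − 4 = (4/3)·9 = 12, so m* = 16.

b* = 14, m* = 16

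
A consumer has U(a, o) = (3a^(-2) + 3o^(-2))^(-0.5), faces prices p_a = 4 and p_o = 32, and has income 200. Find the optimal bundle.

For CES with ρ = -2, MRS = (o/a)^3.
Tangency: set MRS = p_a/p_o = 4/32 = 0.125.
So (o/a)^3 = 0.125; taking the cube root, o/a = 0.5, i.e. o = 0.5·a.
Substitute into the budget 4·a + 32·o = 200: 20·a = 200, so a* = 10 and o* = 0.5·10 = 5.

a* = 10, o* = 5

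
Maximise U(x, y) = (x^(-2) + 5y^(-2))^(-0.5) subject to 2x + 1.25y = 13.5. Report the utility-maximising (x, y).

For CES with ρ = -2, MRS = (1/5)·(y/x)^3.
Tangency: set MRS = p_x/p_y = 2/1.25 = 1.6.
So (y/x)^3 = 8; taking the cube root, y/x = 2, i.e. y = 2·x.
Substitute into the budget 2·x + 1.25·y = 13.5: 4.5·x = 13.5, so x* = 3 and y* = 2·3 = 6.

x* = 3, y* = 6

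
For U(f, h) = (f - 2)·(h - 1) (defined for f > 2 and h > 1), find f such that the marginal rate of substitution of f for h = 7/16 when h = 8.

f = 18

MU_f = (h−1), MU_h = (f−2).
MRS = (h−1)/(f−2).
Substitute h = 8: MRS = 7/(f − 2). Setting this equal to 7/16 gives f − 2 = 7/(7/16) = 16, so f = 18.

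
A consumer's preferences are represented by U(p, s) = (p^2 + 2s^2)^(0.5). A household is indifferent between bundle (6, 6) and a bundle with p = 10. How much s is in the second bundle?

U depends on (p, s) only through S = p^2 + 2s^2, so equal utility means equal S. At (6, 6): S = 108.
With p = 10: 10^2 = 100, so 2s^2 = 108 − 100 = 8, i.e. s^2 = 4.
Hence s = √4 = 2.
Check: U(10, 2) = 10.3923.

s = 2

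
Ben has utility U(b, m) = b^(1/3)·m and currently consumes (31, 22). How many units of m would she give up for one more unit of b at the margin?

MRS = 22/93

MU_b = 1/3·b^(-2/3)·m and MU_m = b^(1/3).
MRS = MU_b/MU_m = (1/3)·m/b.
At (31, 22): MRS = 22/93.
So at (31, 22) the consumer would give up 22/93 units of m for one more unit of b.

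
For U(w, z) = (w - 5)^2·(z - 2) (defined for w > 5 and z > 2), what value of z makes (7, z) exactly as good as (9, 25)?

z = 94

U(9, 25) = 368.
Set U(7, z) = 368 and solve.
With w = 7: (7 − 5)^2 = 4, so (z − 2) = 368/4 = 92.
So z = 2 + 92 = 94.
Check: U(7, 94) = 368.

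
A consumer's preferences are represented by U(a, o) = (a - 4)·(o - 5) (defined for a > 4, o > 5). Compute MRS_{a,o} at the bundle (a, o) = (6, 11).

MRS = 3

MU_a = (o−5), MU_o = (a−4).
MRS = (o−5)/(a−4).
At (6, 11): MRS = 3.
The indifference curve has slope −3 at this bundle.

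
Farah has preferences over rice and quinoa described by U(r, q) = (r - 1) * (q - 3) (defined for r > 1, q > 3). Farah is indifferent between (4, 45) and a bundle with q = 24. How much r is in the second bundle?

r = 7

U(4, 45) = 126.
Set U(r, 24) = 126 and solve.
With q = 24: (24 − 3) = 21, so (r − 1) = 126/21 = 6.
So r = 1 + 6 = 7.
Check: U(7, 24) = 126.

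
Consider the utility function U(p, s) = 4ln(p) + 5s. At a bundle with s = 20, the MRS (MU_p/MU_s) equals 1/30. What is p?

p = 24

MU_p = 4/p, MU_s = 5.
MRS = 4/p ÷ 5.
MRS depends only on p: 0.8/p = 1/30 ⇒ p = 0.8/(1/30) = 24.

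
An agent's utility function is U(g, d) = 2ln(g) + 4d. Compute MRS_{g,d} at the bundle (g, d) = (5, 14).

MU_g = 2/g, MU_d = 4.
MRS = 2/g ÷ 4.
At (5, 14): MRS = 0.1.
The indifference curve has slope −0.1 at this bundle.

MRS = 0.1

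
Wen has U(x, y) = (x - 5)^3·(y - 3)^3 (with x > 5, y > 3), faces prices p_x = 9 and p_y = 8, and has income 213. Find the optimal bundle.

MU_x = 3·(x−5)^2·(y−3)^3, MU_y = 3·(x−5)^3·(y−3)^2.
MRS = (y−3)/(x−5).
Tangency: set MRS = p_x/p_y = 9/8 = 1.125.
So (y − 3)/(x − 5) = 1.125, i.e. (y − 3) = 1.125·(x − 5).
Rewrite the budget in excess-of-subsistence terms: 9·(x − 5) + 8·(y − 3) = 213 − 9·5 − 8·3 = 144.
Substituting, 18·(x − 5) = 144, so x − 5 = 8 and x* = 13.
Then y − 3 = 1.125·8 = 9, so y* = 12.

x* = 13, y* = 12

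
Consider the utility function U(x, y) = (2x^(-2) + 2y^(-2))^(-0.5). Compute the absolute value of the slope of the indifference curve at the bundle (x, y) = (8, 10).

For CES with ρ = -2, MRS = (y/x)^3.
At (8, 10): MRS = 125/64.
The indifference curve has slope −125/64 at this bundle.

MRS = 125/64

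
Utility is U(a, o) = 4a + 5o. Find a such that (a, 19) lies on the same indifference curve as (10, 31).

a = 25

U(10, 31) = 195.
Set U(a, 19) = 195 and solve.
4a + 5·19 = 195 ⇒ 4a = 100 ⇒ a = 25.
Check: U(25, 19) = 195.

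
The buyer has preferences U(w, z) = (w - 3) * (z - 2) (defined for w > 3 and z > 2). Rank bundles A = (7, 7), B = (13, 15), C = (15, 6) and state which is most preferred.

Bundle B

Evaluate utility at each bundle:
U(A) = 20.
U(B) = 130.
U(C) = 48.
Highest utility is B, so B ≻ C ≻ A.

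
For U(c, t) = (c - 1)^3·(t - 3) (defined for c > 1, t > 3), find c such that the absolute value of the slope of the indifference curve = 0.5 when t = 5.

c = 13

MU_c = 3·(c−1)^2·(t−3), MU_t = (c−1)^3.
MRS = (3/1)·(t−3)/(c−1).
Substitute t = 5: MRS = 6/(c − 1). Setting this equal to 0.5 gives c − 1 = 6/0.5 = 12, so c = 13.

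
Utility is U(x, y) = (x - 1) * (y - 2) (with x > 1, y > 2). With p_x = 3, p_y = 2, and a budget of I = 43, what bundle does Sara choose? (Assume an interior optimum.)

x* = 7, y* = 11

MU_x = (y−2), MU_y = (x−1).
MRS = (y−2)/(x−1).
Tangency: set MRS = p_x/p_y = 3/2 = 1.5.
So (y − 2)/(x − 1) = 1.5, i.e. (y − 2) = 1.5·(x − 1).
Rewrite the budget in excess-of-subsistence terms: 3·(x − 1) + 2·(y − 2) = 43 − 3·1 − 2·2 = 36.
Substituting, 6·(x − 1) = 36, so x − 1 = 6 and x* = 7.
Then y − 2 = 1.5·6 = 9, so y* = 11.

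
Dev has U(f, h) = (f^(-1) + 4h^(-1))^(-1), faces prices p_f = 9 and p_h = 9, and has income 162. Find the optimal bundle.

f* = 6, h* = 12

For CES with ρ = -1, MRS = (1/4)·(h/f)^2.
Tangency: set MRS = p_f/p_h = 9/9 = 1.
So (h/f)^2 = 4; taking the square root, h/f = 2, i.e. h = 2·f.
Substitute into the budget 9·f + 9·h = 162: 27·f = 162, so f* = 6 and h* = 2·6 = 12.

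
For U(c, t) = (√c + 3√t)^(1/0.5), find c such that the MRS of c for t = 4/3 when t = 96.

c = 6

For CES with ρ = 0.5, MRS = (1/3)·√(t/c).
Setting (1/3)·√(96/c) = 4/3 gives √(96/c) = 4, so 96/c = 16 and c = 6.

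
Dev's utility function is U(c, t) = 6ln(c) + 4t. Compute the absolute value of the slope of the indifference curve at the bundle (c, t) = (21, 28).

MRS = 1/14

MU_c = 6/c, MU_t = 4.
MRS = 6/c ÷ 4.
At (21, 28): MRS = 1/14.
So at (21, 28) the consumer would give up 1/14 units of t for one more unit of c.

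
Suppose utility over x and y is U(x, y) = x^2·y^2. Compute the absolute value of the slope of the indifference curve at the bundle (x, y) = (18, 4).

MU_x = 2·x·y^2 and MU_y = 2·x^2·y.
MRS = MU_x/MU_y = y/x.
At (18, 4): MRS = 2/9.
That is, one extra unit of x is worth 2/9 units of y at the margin.

MRS = 2/9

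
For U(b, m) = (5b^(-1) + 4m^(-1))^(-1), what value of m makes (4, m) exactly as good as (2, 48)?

U depends on (b, m) only through S = 5b^(-1) + 4m^(-1), so equal utility means equal S. At (2, 48): S = 31/12.
With b = 4: 5·4^(-1) = 1.25, so 4m^(-1) = 31/12 − 1.25 = 4/3, i.e. m^(-1) = 1/3.
Hence m = 1/(1/3) = 3.
Check: U(4, 3) = 0.3871.

m = 3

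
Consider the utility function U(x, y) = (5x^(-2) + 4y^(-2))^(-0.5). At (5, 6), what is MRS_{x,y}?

MRS = 54/25

For CES with ρ = -2, MRS = (5/4)·(y/x)^3.
At (5, 6): MRS = 54/25.
That is, one extra unit of x is worth 54/25 units of y at the margin.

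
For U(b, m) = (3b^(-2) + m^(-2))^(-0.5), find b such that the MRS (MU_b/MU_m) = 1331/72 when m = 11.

For CES with ρ = -2, MRS = (3/1)·(m/b)^3.
Setting (3/1)·(11/b)^3 = 1331/72 gives (11/b)^3 = 1331/216, so 11/b = 11/6 and b = 6.

b = 6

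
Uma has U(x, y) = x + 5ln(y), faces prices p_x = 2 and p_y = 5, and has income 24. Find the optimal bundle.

MU_x = 1, MU_y = 5/y.
MRS = 1 ÷ (5/y).
Tangency: set MRS = p_x/p_y = 2/5 = 0.4.
MRS depends only on y: 0.2·y = 0.4 ⇒ y* = 0.4/0.2 = 2.
From the budget, 2·x = 24 − 5·2 = 14, so x* = 7.

x* = 7, y* = 2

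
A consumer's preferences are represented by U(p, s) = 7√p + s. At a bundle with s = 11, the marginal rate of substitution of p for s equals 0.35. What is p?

p = 100

MU_p = 7/(2√p), MU_s = 1.
MRS = 7/(2√p) ÷ 1.
MRS depends only on p: 3.5/√p = 0.35 ⇒ √p = 3.5/0.35 = 10 ⇒ p = 100.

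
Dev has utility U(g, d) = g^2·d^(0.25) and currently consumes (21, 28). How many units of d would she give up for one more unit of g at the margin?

MU_g = 2·g·d^(0.25) and MU_d = 0.25·g^2·d^(-0.75).
MRS = MU_g/MU_d = (8)·d/g.
At (21, 28): MRS = 32/3.
So at (21, 28) the consumer would give up 32/3 units of d for one more unit of g.

MRS = 32/3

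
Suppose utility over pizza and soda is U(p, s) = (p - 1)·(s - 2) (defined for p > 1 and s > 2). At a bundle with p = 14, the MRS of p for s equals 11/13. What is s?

MU_p = (s−2), MU_s = (p−1).
MRS = (s−2)/(p−1).
Substitute p = 14: MRS = (s − 2)/13. Setting this equal to 11/13 gives s − 2 = (11/13)·13 = 11, so s = 13.

s = 13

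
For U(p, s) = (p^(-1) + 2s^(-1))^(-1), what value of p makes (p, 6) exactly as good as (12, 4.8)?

U depends on (p, s) only through S = p^(-1) + 2s^(-1), so equal utility means equal S. At (12, 4.8): S = 0.5.
With s = 6: 2·6^(-1) = 1/3, so p^(-1) = 0.5 − 1/3 = 1/6.
Hence p = 1/(1/6) = 6.
Check: U(6, 6) = 2.

p = 6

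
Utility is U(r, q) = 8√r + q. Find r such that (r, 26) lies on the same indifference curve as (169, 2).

r = 100

U(169, 2) = 106.
Set U(r, 26) = 106 and solve.
With q = 26: 8√r = 106 − 26 = 80, so √r = 10 and r = 100.
Check: U(100, 26) = 106.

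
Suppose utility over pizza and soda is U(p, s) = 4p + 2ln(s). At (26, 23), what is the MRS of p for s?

MU_p = 4, MU_s = 2/s.
MRS = 4 ÷ (2/s).
At (26, 23): MRS = 46.
That is, one extra unit of p is worth 46 units of s at the margin.

MRS = 46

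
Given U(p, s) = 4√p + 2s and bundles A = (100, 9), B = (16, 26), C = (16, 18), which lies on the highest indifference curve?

Evaluate utility at each bundle:
U(A) = 58.000.
U(B) = 68.000.
U(C) = 52.000.
Highest utility is B, so B ≻ A ≻ C.

Bundle B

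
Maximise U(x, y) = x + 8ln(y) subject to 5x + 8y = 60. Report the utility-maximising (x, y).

x* = 4, y* = 5

MU_x = 1, MU_y = 8/y.
MRS = 1 ÷ (8/y).
Tangency: set MRS = p_x/p_y = 5/8 = 0.625.
MRS depends only on y: 0.125·y = 0.625 ⇒ y* = 0.625/0.125 = 5.
From the budget, 5·x = 60 − 8·5 = 20, so x* = 4.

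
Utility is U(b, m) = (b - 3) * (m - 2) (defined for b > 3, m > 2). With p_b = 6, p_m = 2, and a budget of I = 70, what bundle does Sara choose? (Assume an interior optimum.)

MU_b = (m−2), MU_m = (b−3).
MRS = (m−2)/(b−3).
Tangency: set MRS = p_b/p_m = 6/2 = 3.
So (m − 2)/(b − 3) = 3, i.e. (m − 2) = 3·(b − 3).
Rewrite the budget in excess-of-subsistence terms: 6·(b − 3) + 2·(m − 2) = 70 − 6·3 − 2·2 = 48.
Substituting, 12·(b − 3) = 48, so b − 3 = 4 and b* = 7.
Then m − 2 = 3·4 = 12, so m* = 14.

b* = 7, m* = 14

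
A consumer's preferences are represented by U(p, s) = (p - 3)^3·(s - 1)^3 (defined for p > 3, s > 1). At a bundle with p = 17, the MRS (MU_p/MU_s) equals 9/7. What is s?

MU_p = 3·(p−3)^2·(s−1)^3, MU_s = 3·(p−3)^3·(s−1)^2.
MRS = (s−1)/(p−3).
Substitute p = 17: MRS = (s − 1)/14. Setting this equal to 9/7 gives s − 1 = (9/7)·14 = 18, so s = 19.

s = 19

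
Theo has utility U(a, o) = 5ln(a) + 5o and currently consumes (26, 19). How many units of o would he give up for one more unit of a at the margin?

MRS = 1/26

MU_a = 5/a, MU_o = 5.
MRS = 5/a ÷ 5.
At (26, 19): MRS = 1/26.
That is, one extra unit of a is worth 1/26 units of o at the margin.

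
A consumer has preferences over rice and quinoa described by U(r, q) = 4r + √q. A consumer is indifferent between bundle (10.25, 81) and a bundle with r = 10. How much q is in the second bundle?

U(10.25, 81) = 50.
Set U(10, q) = 50 and solve.
With r = 10: √q = 50 − 4·10 = 10, so √q = 10 and q = 100.
Check: U(10, 100) = 50.

q = 100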